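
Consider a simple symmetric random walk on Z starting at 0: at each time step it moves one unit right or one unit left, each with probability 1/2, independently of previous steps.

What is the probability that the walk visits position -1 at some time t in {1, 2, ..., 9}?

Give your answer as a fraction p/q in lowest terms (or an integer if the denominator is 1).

Answer: 193/256

Derivation:
Count via complement. Let g(t,s) = #length-t paths at position s with S_1..S_t all ≠ -1.
g(t,s) = g(t-1,s-1) + g(t-1,s+1) for s ≠ -1; g(t,-1) = 0.
t=0: g(0,0)=1
t=1: g(1,1)=1
t=2: g(2,0)=1 g(2,2)=1
t=3: g(3,1)=2 g(3,3)=1
t=4: g(4,0)=2 g(4,2)=3 g(4,4)=1
t=5: g(5,1)=5 g(5,3)=4 g(5,5)=1
t=6: g(6,0)=5 g(6,2)=9 g(6,4)=5 g(6,6)=1
t=7: g(7,1)=14 g(7,3)=14 g(7,5)=6 g(7,7)=1
t=8: g(8,0)=14 g(8,2)=28 g(8,4)=20 g(8,6)=7 g(8,8)=1
t=9: g(9,1)=42 g(9,3)=48 g(9,5)=27 g(9,7)=8 g(9,9)=1
Paths never hitting -1: Σ_s g(9,s) = 126
Paths hitting -1: 2^9 - 126 = 386
P = 386/512 = 193/256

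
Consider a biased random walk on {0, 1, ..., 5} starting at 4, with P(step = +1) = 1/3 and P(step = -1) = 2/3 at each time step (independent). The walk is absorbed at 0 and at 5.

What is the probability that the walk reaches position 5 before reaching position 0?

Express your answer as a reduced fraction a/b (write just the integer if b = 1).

Biased walk: p = 1/3, q = 2/3, r = q/p = 2
Gambler's ruin: P(hit 5 before 0 | start at 4) = (1 - r^a)/(1 - r^N)
r^4 = 16; r^5 = 32
P = (1 - 16) / (1 - 32) = -15 / -31 = 15/31

Answer: 15/31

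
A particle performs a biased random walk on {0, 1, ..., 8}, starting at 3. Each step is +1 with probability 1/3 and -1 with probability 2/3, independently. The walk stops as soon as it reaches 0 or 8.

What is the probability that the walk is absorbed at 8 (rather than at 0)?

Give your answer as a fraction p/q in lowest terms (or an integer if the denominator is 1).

Biased walk: p = 1/3, q = 2/3, r = q/p = 2
Gambler's ruin: P(hit 8 before 0 | start at 3) = (1 - r^a)/(1 - r^N)
r^3 = 8; r^8 = 256
P = (1 - 8) / (1 - 256) = -7 / -255 = 7/255

Answer: 7/255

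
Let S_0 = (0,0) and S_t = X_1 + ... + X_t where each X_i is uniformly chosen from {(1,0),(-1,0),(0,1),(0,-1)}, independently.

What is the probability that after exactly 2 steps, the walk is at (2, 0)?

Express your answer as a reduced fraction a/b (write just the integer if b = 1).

Answer: 1/16

Derivation:
Let h be the number of horizontal steps (so 2-h are vertical). To end at (2,0) need (h+2)/2 right-steps and ((2-h)+0)/2 up-steps.
Sum over h with 2 ≤ h ≤ 2, h ≡ 0 (mod 2), 2-h ≡ 0 (mod 2):
h=2: C(2,2)·C(2,2)·C(0,0) = 1·1·1 = 1
Total favorable: 1
Total paths: 4^2 = 16
P = 1/16 = 1/16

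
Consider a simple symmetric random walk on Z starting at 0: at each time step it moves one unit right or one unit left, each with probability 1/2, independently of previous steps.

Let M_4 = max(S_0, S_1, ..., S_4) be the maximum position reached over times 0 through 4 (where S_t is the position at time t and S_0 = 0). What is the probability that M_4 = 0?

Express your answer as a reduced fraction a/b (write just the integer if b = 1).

Answer: 3/8

Derivation:
Let M_4 = max(S_0,...,S_4). Use the reflection principle: for j ≥ 1, #{paths with M_4 ≥ j} = #{S_4 ≥ j} + #{S_4 ≥ j+1}.
P(M_4 ≥ 0) = 1 since S_0 = 0, so #{M_4 ≥ 0} = 16.
#{M_4 ≥ 1} = #{S_4 ≥ 1} + #{S_4 ≥ 2} = 5 + 5 = 10.
#{M_4 = 0} = 16 - 10 = 6.
P(M_4 = 0) = 6/16 = 3/8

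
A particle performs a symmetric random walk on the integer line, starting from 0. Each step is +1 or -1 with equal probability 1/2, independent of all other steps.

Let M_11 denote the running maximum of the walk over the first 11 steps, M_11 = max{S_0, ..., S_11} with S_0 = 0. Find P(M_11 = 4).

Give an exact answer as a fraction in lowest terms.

Let M_11 = max(S_0,...,S_11). Use the reflection principle: for j ≥ 1, #{paths with M_11 ≥ j} = #{S_11 ≥ j} + #{S_11 ≥ j+1}.
By reflection, #{M_11 ≥ 4} = #{S_11 ≥ 4} + #{S_11 ≥ 5} = 232 + 232 = 464.
#{M_11 ≥ 5} = #{S_11 ≥ 5} + #{S_11 ≥ 6} = 232 + 67 = 299.
#{M_11 = 4} = 464 - 299 = 165.
P(M_11 = 4) = 165/2048 = 165/2048

Answer: 165/2048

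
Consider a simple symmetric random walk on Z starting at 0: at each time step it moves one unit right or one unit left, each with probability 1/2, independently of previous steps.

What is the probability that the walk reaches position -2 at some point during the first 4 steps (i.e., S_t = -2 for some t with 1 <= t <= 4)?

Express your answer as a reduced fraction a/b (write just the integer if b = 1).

Answer: 3/8

Derivation:
Count via complement. Let g(t,s) = #length-t paths at position s with S_1..S_t all ≠ -2.
g(t,s) = g(t-1,s-1) + g(t-1,s+1) for s ≠ -2; g(t,-2) = 0.
t=0: g(0,0)=1
t=1: g(1,-1)=1 g(1,1)=1
t=2: g(2,0)=2 g(2,2)=1
t=3: g(3,-1)=2 g(3,1)=3 g(3,3)=1
t=4: g(4,0)=5 g(4,2)=4 g(4,4)=1
Paths never hitting -2: Σ_s g(4,s) = 10
Paths hitting -2: 2^4 - 10 = 6
P = 6/16 = 3/8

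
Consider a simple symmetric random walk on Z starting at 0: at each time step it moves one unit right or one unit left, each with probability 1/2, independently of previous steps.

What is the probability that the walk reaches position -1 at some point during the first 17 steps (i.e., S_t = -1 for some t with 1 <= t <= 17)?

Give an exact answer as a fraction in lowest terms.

Count via complement. Let g(t,s) = #length-t paths at position s with S_1..S_t all ≠ -1.
g(t,s) = g(t-1,s-1) + g(t-1,s+1) for s ≠ -1; g(t,-1) = 0.
t=0: g(0,0)=1
t=1: g(1,1)=1
t=2: g(2,0)=1 g(2,2)=1
t=3: g(3,1)=2 g(3,3)=1
t=4: g(4,0)=2 g(4,2)=3 g(4,4)=1
t=5: g(5,1)=5 g(5,3)=4 g(5,5)=1
t=6: g(6,0)=5 g(6,2)=9 g(6,4)=5 g(6,6)=1
t=7: g(7,1)=14 g(7,3)=14 g(7,5)=6 g(7,7)=1
t=8: g(8,0)=14 g(8,2)=28 g(8,4)=20 g(8,6)=7 g(8,8)=1
t=9: g(9,1)=42 g(9,3)=48 g(9,5)=27 g(9,7)=8 g(9,9)=1
t=10: g(10,0)=42 g(10,2)=90 g(10,4)=75 g(10,6)=35 g(10,8)=9 g(10,10)=1
t=11: g(11,1)=132 g(11,3)=165 g(11,5)=110 g(11,7)=44 g(11,9)=10 g(11,11)=1
t=12: g(12,0)=132 g(12,2)=297 g(12,4)=275 g(12,6)=154 g(12,8)=54 g(12,10)=11 g(12,12)=1
t=13: g(13,1)=429 g(13,3)=572 g(13,5)=429 g(13,7)=208 g(13,9)=65 g(13,11)=12 g(13,13)=1
t=14: g(14,0)=429 g(14,2)=1001 g(14,4)=1001 g(14,6)=637 g(14,8)=273 g(14,10)=77 g(14,12)=13 g(14,14)=1
t=15: g(15,1)=1430 g(15,3)=2002 g(15,5)=1638 g(15,7)=910 g(15,9)=350 g(15,11)=90 g(15,13)=14 g(15,15)=1
t=16: g(16,0)=1430 g(16,2)=3432 g(16,4)=3640 g(16,6)=2548 g(16,8)=1260 g(16,10)=440 g(16,12)=104 g(16,14)=15 g(16,16)=1
t=17: g(17,1)=4862 g(17,3)=7072 g(17,5)=6188 g(17,7)=3808 g(17,9)=1700 g(17,11)=544 g(17,13)=119 g(17,15)=16 g(17,17)=1
Paths never hitting -1: Σ_s g(17,s) = 24310
Paths hitting -1: 2^17 - 24310 = 106762
P = 106762/131072 = 53381/65536

Answer: 53381/65536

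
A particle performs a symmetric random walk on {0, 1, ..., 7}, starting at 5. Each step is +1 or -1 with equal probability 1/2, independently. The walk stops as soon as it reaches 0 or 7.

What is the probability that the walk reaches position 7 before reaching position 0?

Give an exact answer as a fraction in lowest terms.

Answer: 5/7

Derivation:
Symmetric walk (p = 1/2): the harmonic-function argument gives P(hit 7 before 0 | start at 5) = a/N.
P = 5/7 = 5/7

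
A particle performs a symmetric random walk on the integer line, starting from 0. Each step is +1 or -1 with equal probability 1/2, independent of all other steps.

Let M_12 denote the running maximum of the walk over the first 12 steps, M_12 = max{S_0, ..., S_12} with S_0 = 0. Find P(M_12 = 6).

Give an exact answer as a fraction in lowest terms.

Answer: 55/1024

Derivation:
Let M_12 = max(S_0,...,S_12). Use the reflection principle: for j ≥ 1, #{paths with M_12 ≥ j} = #{S_12 ≥ j} + #{S_12 ≥ j+1}.
By reflection, #{M_12 ≥ 6} = #{S_12 ≥ 6} + #{S_12 ≥ 7} = 299 + 79 = 378.
#{M_12 ≥ 7} = #{S_12 ≥ 7} + #{S_12 ≥ 8} = 79 + 79 = 158.
#{M_12 = 6} = 378 - 158 = 220.
P(M_12 = 6) = 220/4096 = 55/1024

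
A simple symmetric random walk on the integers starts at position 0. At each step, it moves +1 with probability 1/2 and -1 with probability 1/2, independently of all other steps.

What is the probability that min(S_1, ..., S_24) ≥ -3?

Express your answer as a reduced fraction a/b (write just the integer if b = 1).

Answer: 2414425/4194304

Derivation:
Let f(t,s) = #length-t paths at position s with S_1..S_t all ≥ -3.
f(t,s) = f(t-1,s-1) + f(t-1,s+1) for s ≥ -3; f(t,s) = 0 for s < -3.
t=0: f(0,0)=1
t=1: f(1,-1)=1 f(1,1)=1
t=2: f(2,-2)=1 f(2,0)=2 f(2,2)=1
t=3: f(3,-3)=1 f(3,-1)=3 f(3,1)=3 f(3,3)=1
t=4: f(4,-2)=4 f(4,0)=6 f(4,2)=4 f(4,4)=1
t=5: f(5,-3)=4 f(5,-1)=10 f(5,1)=10 f(5,3)=5 f(5,5)=1
t=6: f(6,-2)=14 f(6,0)=20 f(6,2)=15 f(6,4)=6 f(6,6)=1
t=7: f(7,-3)=14 f(7,-1)=34 f(7,1)=35 f(7,3)=21 f(7,5)=7 f(7,7)=1
t=8: f(8,-2)=48 f(8,0)=69 f(8,2)=56 f(8,4)=28 f(8,6)=8 f(8,8)=1
t=9: f(9,-3)=48 f(9,-1)=117 f(9,1)=125 f(9,3)=84 f(9,5)=36 f(9,7)=9 f(9,9)=1
t=10: f(10,-2)=165 f(10,0)=242 f(10,2)=209 f(10,4)=120 f(10,6)=45 f(10,8)=10 f(10,10)=1
t=11: f(11,-3)=165 f(11,-1)=407 f(11,1)=451 f(11,3)=329 f(11,5)=165 f(11,7)=55 f(11,9)=11 f(11,11)=1
t=12: f(12,-2)=572 f(12,0)=858 f(12,2)=780 f(12,4)=494 f(12,6)=220 f(12,8)=66 f(12,10)=12 f(12,12)=1
t=13: f(13,-3)=572 f(13,-1)=1430 f(13,1)=1638 f(13,3)=1274 f(13,5)=714 f(13,7)=286 f(13,9)=78 f(13,11)=13 f(13,13)=1
t=14: f(14,-2)=2002 f(14,0)=3068 f(14,2)=2912 f(14,4)=1988 f(14,6)=1000 f(14,8)=364 f(14,10)=91 f(14,12)=14 f(14,14)=1
t=15: f(15,-3)=2002 f(15,-1)=5070 f(15,1)=5980 f(15,3)=4900 f(15,5)=2988 f(15,7)=1364 f(15,9)=455 f(15,11)=105 f(15,13)=15 f(15,15)=1
t=16: f(16,-2)=7072 f(16,0)=11050 f(16,2)=10880 f(16,4)=7888 f(16,6)=4352 f(16,8)=1819 f(16,10)=560 f(16,12)=120 f(16,14)=16 f(16,16)=1
t=17: f(17,-3)=7072 f(17,-1)=18122 f(17,1)=21930 f(17,3)=18768 f(17,5)=12240 f(17,7)=6171 f(17,9)=2379 f(17,11)=680 f(17,13)=136 f(17,15)=17 f(17,17)=1
t=18: f(18,-2)=25194 f(18,0)=40052 f(18,2)=40698 f(18,4)=31008 f(18,6)=18411 f(18,8)=8550 f(18,10)=3059 f(18,12)=816 f(18,14)=153 f(18,16)=18 f(18,18)=1
t=19: f(19,-3)=25194 f(19,-1)=65246 f(19,1)=80750 f(19,3)=71706 f(19,5)=49419 f(19,7)=26961 f(19,9)=11609 f(19,11)=3875 f(19,13)=969 f(19,15)=171 f(19,17)=19 f(19,19)=1
t=20: f(20,-2)=90440 f(20,0)=145996 f(20,2)=152456 f(20,4)=121125 f(20,6)=76380 f(20,8)=38570 f(20,10)=15484 f(20,12)=4844 f(20,14)=1140 f(20,16)=190 f(20,18)=20 f(20,20)=1
t=21: f(21,-3)=90440 f(21,-1)=236436 f(21,1)=298452 f(21,3)=273581 f(21,5)=197505 f(21,7)=114950 f(21,9)=54054 f(21,11)=20328 f(21,13)=5984 f(21,15)=1330 f(21,17)=210 f(21,19)=21 f(21,21)=1
t=22: f(22,-2)=326876 f(22,0)=534888 f(22,2)=572033 f(22,4)=471086 f(22,6)=312455 f(22,8)=169004 f(22,10)=74382 f(22,12)=26312 f(22,14)=7314 f(22,16)=1540 f(22,18)=231 f(22,20)=22 f(22,22)=1
t=23: f(23,-3)=326876 f(23,-1)=861764 f(23,1)=1106921 f(23,3)=1043119 f(23,5)=783541 f(23,7)=481459 f(23,9)=243386 f(23,11)=100694 f(23,13)=33626 f(23,15)=8854 f(23,17)=1771 f(23,19)=253 f(23,21)=23 f(23,23)=1
t=24: f(24,-2)=1188640 f(24,0)=1968685 f(24,2)=2150040 f(24,4)=1826660 f(24,6)=1265000 f(24,8)=724845 f(24,10)=344080 f(24,12)=134320 f(24,14)=42480 f(24,16)=10625 f(24,18)=2024 f(24,20)=276 f(24,22)=24 f(24,24)=1
Σ_s f(24,s) = 9657700
P = 9657700/16777216 = 2414425/4194304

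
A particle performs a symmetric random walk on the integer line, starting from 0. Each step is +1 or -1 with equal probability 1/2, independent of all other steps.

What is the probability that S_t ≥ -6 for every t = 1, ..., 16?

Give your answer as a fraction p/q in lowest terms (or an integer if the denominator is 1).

Let f(t,s) = #length-t paths at position s with S_1..S_t all ≥ -6.
f(t,s) = f(t-1,s-1) + f(t-1,s+1) for s ≥ -6; f(t,s) = 0 for s < -6.
t=0: f(0,0)=1
t=1: f(1,-1)=1 f(1,1)=1
t=2: f(2,-2)=1 f(2,0)=2 f(2,2)=1
t=3: f(3,-3)=1 f(3,-1)=3 f(3,1)=3 f(3,3)=1
t=4: f(4,-4)=1 f(4,-2)=4 f(4,0)=6 f(4,2)=4 f(4,4)=1
t=5: f(5,-5)=1 f(5,-3)=5 f(5,-1)=10 f(5,1)=10 f(5,3)=5 f(5,5)=1
t=6: f(6,-6)=1 f(6,-4)=6 f(6,-2)=15 f(6,0)=20 f(6,2)=15 f(6,4)=6 f(6,6)=1
t=7: f(7,-5)=7 f(7,-3)=21 f(7,-1)=35 f(7,1)=35 f(7,3)=21 f(7,5)=7 f(7,7)=1
t=8: f(8,-6)=7 f(8,-4)=28 f(8,-2)=56 f(8,0)=70 f(8,2)=56 f(8,4)=28 f(8,6)=8 f(8,8)=1
t=9: f(9,-5)=35 f(9,-3)=84 f(9,-1)=126 f(9,1)=126 f(9,3)=84 f(9,5)=36 f(9,7)=9 f(9,9)=1
t=10: f(10,-6)=35 f(10,-4)=119 f(10,-2)=210 f(10,0)=252 f(10,2)=210 f(10,4)=120 f(10,6)=45 f(10,8)=10 f(10,10)=1
t=11: f(11,-5)=154 f(11,-3)=329 f(11,-1)=462 f(11,1)=462 f(11,3)=330 f(11,5)=165 f(11,7)=55 f(11,9)=11 f(11,11)=1
t=12: f(12,-6)=154 f(12,-4)=483 f(12,-2)=791 f(12,0)=924 f(12,2)=792 f(12,4)=495 f(12,6)=220 f(12,8)=66 f(12,10)=12 f(12,12)=1
t=13: f(13,-5)=637 f(13,-3)=1274 f(13,-1)=1715 f(13,1)=1716 f(13,3)=1287 f(13,5)=715 f(13,7)=286 f(13,9)=78 f(13,11)=13 f(13,13)=1
t=14: f(14,-6)=637 f(14,-4)=1911 f(14,-2)=2989 f(14,0)=3431 f(14,2)=3003 f(14,4)=2002 f(14,6)=1001 f(14,8)=364 f(14,10)=91 f(14,12)=14 f(14,14)=1
t=15: f(15,-5)=2548 f(15,-3)=4900 f(15,-1)=6420 f(15,1)=6434 f(15,3)=5005 f(15,5)=3003 f(15,7)=1365 f(15,9)=455 f(15,11)=105 f(15,13)=15 f(15,15)=1
t=16: f(16,-6)=2548 f(16,-4)=7448 f(16,-2)=11320 f(16,0)=12854 f(16,2)=11439 f(16,4)=8008 f(16,6)=4368 f(16,8)=1820 f(16,10)=560 f(16,12)=120 f(16,14)=16 f(16,16)=1
Σ_s f(16,s) = 60502
P = 60502/65536 = 30251/32768

Answer: 30251/32768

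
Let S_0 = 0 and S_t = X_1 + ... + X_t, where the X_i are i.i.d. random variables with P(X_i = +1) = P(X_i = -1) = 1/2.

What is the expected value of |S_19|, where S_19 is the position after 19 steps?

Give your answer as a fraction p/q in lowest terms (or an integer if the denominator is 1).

S_19 takes values m ≡ 1 (mod 2) with |m| ≤ 19; P(S_19=m) = C(19,(19+m)/2)/2^19.
Total paths: 2^19 = 524288
Distribution: P(S=-19)=1/524288, P(S=-17)=19/524288, P(S=-15)=171/524288, P(S=-13)=969/524288, P(S=-11)=3876/524288, P(S=-9)=11628/524288, P(S=-7)=27132/524288, P(S=-5)=50388/524288, P(S=-3)=75582/524288, P(S=-1)=92378/524288, P(S=1)=92378/524288, P(S=3)=75582/524288, P(S=5)=50388/524288, P(S=7)=27132/524288, P(S=9)=11628/524288, P(S=11)=3876/524288, P(S=13)=969/524288, P(S=15)=171/524288, P(S=17)=19/524288, P(S=19)=1/524288
E[|S_19|] = Σ_m |m|·P(S_19=m) = 1847560/524288 = 230945/65536

Answer: 230945/65536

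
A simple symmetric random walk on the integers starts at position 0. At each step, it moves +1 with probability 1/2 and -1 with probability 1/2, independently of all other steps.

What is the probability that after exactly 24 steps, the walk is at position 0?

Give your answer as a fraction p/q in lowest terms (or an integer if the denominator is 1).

Answer: 676039/4194304

Derivation:
To return to 0 after 24 steps: need exactly 12 steps of +1 and 12 of -1.
Favorable paths: C(24,12) = 2704156
Total paths: 2^24 = 16777216
P = 2704156/16777216 = 676039/4194304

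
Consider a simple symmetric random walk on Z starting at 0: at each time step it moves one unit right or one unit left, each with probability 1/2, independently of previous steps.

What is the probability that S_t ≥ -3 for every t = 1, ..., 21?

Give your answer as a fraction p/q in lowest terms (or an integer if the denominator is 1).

Answer: 323323/524288

Derivation:
Let f(t,s) = #length-t paths at position s with S_1..S_t all ≥ -3.
f(t,s) = f(t-1,s-1) + f(t-1,s+1) for s ≥ -3; f(t,s) = 0 for s < -3.
t=0: f(0,0)=1
t=1: f(1,-1)=1 f(1,1)=1
t=2: f(2,-2)=1 f(2,0)=2 f(2,2)=1
t=3: f(3,-3)=1 f(3,-1)=3 f(3,1)=3 f(3,3)=1
t=4: f(4,-2)=4 f(4,0)=6 f(4,2)=4 f(4,4)=1
t=5: f(5,-3)=4 f(5,-1)=10 f(5,1)=10 f(5,3)=5 f(5,5)=1
t=6: f(6,-2)=14 f(6,0)=20 f(6,2)=15 f(6,4)=6 f(6,6)=1
t=7: f(7,-3)=14 f(7,-1)=34 f(7,1)=35 f(7,3)=21 f(7,5)=7 f(7,7)=1
t=8: f(8,-2)=48 f(8,0)=69 f(8,2)=56 f(8,4)=28 f(8,6)=8 f(8,8)=1
t=9: f(9,-3)=48 f(9,-1)=117 f(9,1)=125 f(9,3)=84 f(9,5)=36 f(9,7)=9 f(9,9)=1
t=10: f(10,-2)=165 f(10,0)=242 f(10,2)=209 f(10,4)=120 f(10,6)=45 f(10,8)=10 f(10,10)=1
t=11: f(11,-3)=165 f(11,-1)=407 f(11,1)=451 f(11,3)=329 f(11,5)=165 f(11,7)=55 f(11,9)=11 f(11,11)=1
t=12: f(12,-2)=572 f(12,0)=858 f(12,2)=780 f(12,4)=494 f(12,6)=220 f(12,8)=66 f(12,10)=12 f(12,12)=1
t=13: f(13,-3)=572 f(13,-1)=1430 f(13,1)=1638 f(13,3)=1274 f(13,5)=714 f(13,7)=286 f(13,9)=78 f(13,11)=13 f(13,13)=1
t=14: f(14,-2)=2002 f(14,0)=3068 f(14,2)=2912 f(14,4)=1988 f(14,6)=1000 f(14,8)=364 f(14,10)=91 f(14,12)=14 f(14,14)=1
t=15: f(15,-3)=2002 f(15,-1)=5070 f(15,1)=5980 f(15,3)=4900 f(15,5)=2988 f(15,7)=1364 f(15,9)=455 f(15,11)=105 f(15,13)=15 f(15,15)=1
t=16: f(16,-2)=7072 f(16,0)=11050 f(16,2)=10880 f(16,4)=7888 f(16,6)=4352 f(16,8)=1819 f(16,10)=560 f(16,12)=120 f(16,14)=16 f(16,16)=1
t=17: f(17,-3)=7072 f(17,-1)=18122 f(17,1)=21930 f(17,3)=18768 f(17,5)=12240 f(17,7)=6171 f(17,9)=2379 f(17,11)=680 f(17,13)=136 f(17,15)=17 f(17,17)=1
t=18: f(18,-2)=25194 f(18,0)=40052 f(18,2)=40698 f(18,4)=31008 f(18,6)=18411 f(18,8)=8550 f(18,10)=3059 f(18,12)=816 f(18,14)=153 f(18,16)=18 f(18,18)=1
t=19: f(19,-3)=25194 f(19,-1)=65246 f(19,1)=80750 f(19,3)=71706 f(19,5)=49419 f(19,7)=26961 f(19,9)=11609 f(19,11)=3875 f(19,13)=969 f(19,15)=171 f(19,17)=19 f(19,19)=1
t=20: f(20,-2)=90440 f(20,0)=145996 f(20,2)=152456 f(20,4)=121125 f(20,6)=76380 f(20,8)=38570 f(20,10)=15484 f(20,12)=4844 f(20,14)=1140 f(20,16)=190 f(20,18)=20 f(20,20)=1
t=21: f(21,-3)=90440 f(21,-1)=236436 f(21,1)=298452 f(21,3)=273581 f(21,5)=197505 f(21,7)=114950 f(21,9)=54054 f(21,11)=20328 f(21,13)=5984 f(21,15)=1330 f(21,17)=210 f(21,19)=21 f(21,21)=1
Σ_s f(21,s) = 1293292
P = 1293292/2097152 = 323323/524288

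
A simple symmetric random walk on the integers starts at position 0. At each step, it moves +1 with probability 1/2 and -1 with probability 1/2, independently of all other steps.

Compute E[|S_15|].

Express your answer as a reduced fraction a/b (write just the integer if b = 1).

Answer: 6435/2048

Derivation:
S_15 takes values m ≡ 1 (mod 2) with |m| ≤ 15; P(S_15=m) = C(15,(15+m)/2)/2^15.
Total paths: 2^15 = 32768
Distribution: P(S=-15)=1/32768, P(S=-13)=15/32768, P(S=-11)=105/32768, P(S=-9)=455/32768, P(S=-7)=1365/32768, P(S=-5)=3003/32768, P(S=-3)=5005/32768, P(S=-1)=6435/32768, P(S=1)=6435/32768, P(S=3)=5005/32768, P(S=5)=3003/32768, P(S=7)=1365/32768, P(S=9)=455/32768, P(S=11)=105/32768, P(S=13)=15/32768, P(S=15)=1/32768
E[|S_15|] = Σ_m |m|·P(S_15=m) = 102960/32768 = 6435/2048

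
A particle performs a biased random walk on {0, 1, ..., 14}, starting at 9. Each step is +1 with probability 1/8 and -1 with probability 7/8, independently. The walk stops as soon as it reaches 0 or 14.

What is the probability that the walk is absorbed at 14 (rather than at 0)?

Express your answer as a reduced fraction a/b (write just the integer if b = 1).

Answer: 6725601/113037178808

Derivation:
Biased walk: p = 1/8, q = 7/8, r = q/p = 7
Gambler's ruin: P(hit 14 before 0 | start at 9) = (1 - r^a)/(1 - r^N)
r^9 = 40353607; r^14 = 678223072849
P = (1 - 40353607) / (1 - 678223072849) = -40353606 / -678223072848 = 6725601/113037178808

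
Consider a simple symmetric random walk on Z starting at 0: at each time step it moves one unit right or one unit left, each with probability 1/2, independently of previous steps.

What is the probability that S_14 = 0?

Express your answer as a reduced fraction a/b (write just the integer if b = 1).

Answer: 429/2048

Derivation:
To return to 0 after 14 steps: need exactly 7 steps of +1 and 7 of -1.
Favorable paths: C(14,7) = 3432
Total paths: 2^14 = 16384
P = 3432/16384 = 429/2048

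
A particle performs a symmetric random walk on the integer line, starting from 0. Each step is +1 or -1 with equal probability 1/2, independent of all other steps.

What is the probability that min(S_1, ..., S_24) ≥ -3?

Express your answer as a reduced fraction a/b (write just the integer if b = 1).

Answer: 2414425/4194304

Derivation:
Let f(t,s) = #length-t paths at position s with S_1..S_t all ≥ -3.
f(t,s) = f(t-1,s-1) + f(t-1,s+1) for s ≥ -3; f(t,s) = 0 for s < -3.
t=0: f(0,0)=1
t=1: f(1,-1)=1 f(1,1)=1
t=2: f(2,-2)=1 f(2,0)=2 f(2,2)=1
t=3: f(3,-3)=1 f(3,-1)=3 f(3,1)=3 f(3,3)=1
t=4: f(4,-2)=4 f(4,0)=6 f(4,2)=4 f(4,4)=1
t=5: f(5,-3)=4 f(5,-1)=10 f(5,1)=10 f(5,3)=5 f(5,5)=1
t=6: f(6,-2)=14 f(6,0)=20 f(6,2)=15 f(6,4)=6 f(6,6)=1
t=7: f(7,-3)=14 f(7,-1)=34 f(7,1)=35 f(7,3)=21 f(7,5)=7 f(7,7)=1
t=8: f(8,-2)=48 f(8,0)=69 f(8,2)=56 f(8,4)=28 f(8,6)=8 f(8,8)=1
t=9: f(9,-3)=48 f(9,-1)=117 f(9,1)=125 f(9,3)=84 f(9,5)=36 f(9,7)=9 f(9,9)=1
t=10: f(10,-2)=165 f(10,0)=242 f(10,2)=209 f(10,4)=120 f(10,6)=45 f(10,8)=10 f(10,10)=1
t=11: f(11,-3)=165 f(11,-1)=407 f(11,1)=451 f(11,3)=329 f(11,5)=165 f(11,7)=55 f(11,9)=11 f(11,11)=1
t=12: f(12,-2)=572 f(12,0)=858 f(12,2)=780 f(12,4)=494 f(12,6)=220 f(12,8)=66 f(12,10)=12 f(12,12)=1
t=13: f(13,-3)=572 f(13,-1)=1430 f(13,1)=1638 f(13,3)=1274 f(13,5)=714 f(13,7)=286 f(13,9)=78 f(13,11)=13 f(13,13)=1
t=14: f(14,-2)=2002 f(14,0)=3068 f(14,2)=2912 f(14,4)=1988 f(14,6)=1000 f(14,8)=364 f(14,10)=91 f(14,12)=14 f(14,14)=1
t=15: f(15,-3)=2002 f(15,-1)=5070 f(15,1)=5980 f(15,3)=4900 f(15,5)=2988 f(15,7)=1364 f(15,9)=455 f(15,11)=105 f(15,13)=15 f(15,15)=1
t=16: f(16,-2)=7072 f(16,0)=11050 f(16,2)=10880 f(16,4)=7888 f(16,6)=4352 f(16,8)=1819 f(16,10)=560 f(16,12)=120 f(16,14)=16 f(16,16)=1
t=17: f(17,-3)=7072 f(17,-1)=18122 f(17,1)=21930 f(17,3)=18768 f(17,5)=12240 f(17,7)=6171 f(17,9)=2379 f(17,11)=680 f(17,13)=136 f(17,15)=17 f(17,17)=1
t=18: f(18,-2)=25194 f(18,0)=40052 f(18,2)=40698 f(18,4)=31008 f(18,6)=18411 f(18,8)=8550 f(18,10)=3059 f(18,12)=816 f(18,14)=153 f(18,16)=18 f(18,18)=1
t=19: f(19,-3)=25194 f(19,-1)=65246 f(19,1)=80750 f(19,3)=71706 f(19,5)=49419 f(19,7)=26961 f(19,9)=11609 f(19,11)=3875 f(19,13)=969 f(19,15)=171 f(19,17)=19 f(19,19)=1
t=20: f(20,-2)=90440 f(20,0)=145996 f(20,2)=152456 f(20,4)=121125 f(20,6)=76380 f(20,8)=38570 f(20,10)=15484 f(20,12)=4844 f(20,14)=1140 f(20,16)=190 f(20,18)=20 f(20,20)=1
t=21: f(21,-3)=90440 f(21,-1)=236436 f(21,1)=298452 f(21,3)=273581 f(21,5)=197505 f(21,7)=114950 f(21,9)=54054 f(21,11)=20328 f(21,13)=5984 f(21,15)=1330 f(21,17)=210 f(21,19)=21 f(21,21)=1
t=22: f(22,-2)=326876 f(22,0)=534888 f(22,2)=572033 f(22,4)=471086 f(22,6)=312455 f(22,8)=169004 f(22,10)=74382 f(22,12)=26312 f(22,14)=7314 f(22,16)=1540 f(22,18)=231 f(22,20)=22 f(22,22)=1
t=23: f(23,-3)=326876 f(23,-1)=861764 f(23,1)=1106921 f(23,3)=1043119 f(23,5)=783541 f(23,7)=481459 f(23,9)=243386 f(23,11)=100694 f(23,13)=33626 f(23,15)=8854 f(23,17)=1771 f(23,19)=253 f(23,21)=23 f(23,23)=1
t=24: f(24,-2)=1188640 f(24,0)=1968685 f(24,2)=2150040 f(24,4)=1826660 f(24,6)=1265000 f(24,8)=724845 f(24,10)=344080 f(24,12)=134320 f(24,14)=42480 f(24,16)=10625 f(24,18)=2024 f(24,20)=276 f(24,22)=24 f(24,24)=1
Σ_s f(24,s) = 9657700
P = 9657700/16777216 = 2414425/4194304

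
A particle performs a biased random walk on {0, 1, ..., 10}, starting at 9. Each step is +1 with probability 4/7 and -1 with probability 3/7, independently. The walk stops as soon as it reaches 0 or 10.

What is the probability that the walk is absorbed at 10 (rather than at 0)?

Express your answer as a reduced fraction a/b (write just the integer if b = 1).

Biased walk: p = 4/7, q = 3/7, r = q/p = 3/4
Gambler's ruin: P(hit 10 before 0 | start at 9) = (1 - r^a)/(1 - r^N)
r^9 = 19683/262144; r^10 = 59049/1048576
P = (1 - 19683/262144) / (1 - 59049/1048576) = 242461/262144 / 989527/1048576 = 969844/989527

Answer: 969844/989527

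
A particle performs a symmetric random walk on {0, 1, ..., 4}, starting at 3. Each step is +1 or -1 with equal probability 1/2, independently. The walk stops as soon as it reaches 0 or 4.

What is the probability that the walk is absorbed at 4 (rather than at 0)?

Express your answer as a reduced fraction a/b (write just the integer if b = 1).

Symmetric walk (p = 1/2): the harmonic-function argument gives P(hit 4 before 0 | start at 3) = a/N.
P = 3/4 = 3/4

Answer: 3/4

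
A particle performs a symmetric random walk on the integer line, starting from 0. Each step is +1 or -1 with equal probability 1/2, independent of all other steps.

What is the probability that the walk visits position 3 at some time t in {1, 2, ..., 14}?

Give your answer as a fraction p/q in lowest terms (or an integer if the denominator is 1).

Answer: 3473/8192

Derivation:
Count via complement. Let g(t,s) = #length-t paths at position s with S_1..S_t all ≠ 3.
g(t,s) = g(t-1,s-1) + g(t-1,s+1) for s ≠ 3; g(t,3) = 0.
t=0: g(0,0)=1
t=1: g(1,-1)=1 g(1,1)=1
t=2: g(2,-2)=1 g(2,0)=2 g(2,2)=1
t=3: g(3,-3)=1 g(3,-1)=3 g(3,1)=3
t=4: g(4,-4)=1 g(4,-2)=4 g(4,0)=6 g(4,2)=3
t=5: g(5,-5)=1 g(5,-3)=5 g(5,-1)=10 g(5,1)=9
t=6: g(6,-6)=1 g(6,-4)=6 g(6,-2)=15 g(6,0)=19 g(6,2)=9
t=7: g(7,-7)=1 g(7,-5)=7 g(7,-3)=21 g(7,-1)=34 g(7,1)=28
t=8: g(8,-8)=1 g(8,-6)=8 g(8,-4)=28 g(8,-2)=55 g(8,0)=62 g(8,2)=28
t=9: g(9,-9)=1 g(9,-7)=9 g(9,-5)=36 g(9,-3)=83 g(9,-1)=117 g(9,1)=90
t=10: g(10,-10)=1 g(10,-8)=10 g(10,-6)=45 g(10,-4)=119 g(10,-2)=200 g(10,0)=207 g(10,2)=90
t=11: g(11,-11)=1 g(11,-9)=11 g(11,-7)=55 g(11,-5)=164 g(11,-3)=319 g(11,-1)=407 g(11,1)=297
t=12: g(12,-12)=1 g(12,-10)=12 g(12,-8)=66 g(12,-6)=219 g(12,-4)=483 g(12,-2)=726 g(12,0)=704 g(12,2)=297
t=13: g(13,-13)=1 g(13,-11)=13 g(13,-9)=78 g(13,-7)=285 g(13,-5)=702 g(13,-3)=1209 g(13,-1)=1430 g(13,1)=1001
t=14: g(14,-14)=1 g(14,-12)=14 g(14,-10)=91 g(14,-8)=363 g(14,-6)=987 g(14,-4)=1911 g(14,-2)=2639 g(14,0)=2431 g(14,2)=1001
Paths never hitting 3: Σ_s g(14,s) = 9438
Paths hitting 3: 2^14 - 9438 = 6946
P = 6946/16384 = 3473/8192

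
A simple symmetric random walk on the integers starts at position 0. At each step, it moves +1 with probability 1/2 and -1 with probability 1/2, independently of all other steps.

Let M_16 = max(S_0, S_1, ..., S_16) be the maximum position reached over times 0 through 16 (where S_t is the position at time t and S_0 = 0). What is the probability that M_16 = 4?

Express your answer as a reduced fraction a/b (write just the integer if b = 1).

Answer: 1001/8192

Derivation:
Let M_16 = max(S_0,...,S_16). Use the reflection principle: for j ≥ 1, #{paths with M_16 ≥ j} = #{S_16 ≥ j} + #{S_16 ≥ j+1}.
By reflection, #{M_16 ≥ 4} = #{S_16 ≥ 4} + #{S_16 ≥ 5} = 14893 + 6885 = 21778.
#{M_16 ≥ 5} = #{S_16 ≥ 5} + #{S_16 ≥ 6} = 6885 + 6885 = 13770.
#{M_16 = 4} = 21778 - 13770 = 8008.
P(M_16 = 4) = 8008/65536 = 1001/8192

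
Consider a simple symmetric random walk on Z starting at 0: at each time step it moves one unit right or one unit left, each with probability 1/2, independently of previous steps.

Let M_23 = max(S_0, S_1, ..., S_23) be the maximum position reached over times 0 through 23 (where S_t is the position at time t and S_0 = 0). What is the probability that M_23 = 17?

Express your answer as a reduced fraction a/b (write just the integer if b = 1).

Let M_23 = max(S_0,...,S_23). Use the reflection principle: for j ≥ 1, #{paths with M_23 ≥ j} = #{S_23 ≥ j} + #{S_23 ≥ j+1}.
By reflection, #{M_23 ≥ 17} = #{S_23 ≥ 17} + #{S_23 ≥ 18} = 2048 + 277 = 2325.
#{M_23 ≥ 18} = #{S_23 ≥ 18} + #{S_23 ≥ 19} = 277 + 277 = 554.
#{M_23 = 17} = 2325 - 554 = 1771.
P(M_23 = 17) = 1771/8388608 = 1771/8388608

Answer: 1771/8388608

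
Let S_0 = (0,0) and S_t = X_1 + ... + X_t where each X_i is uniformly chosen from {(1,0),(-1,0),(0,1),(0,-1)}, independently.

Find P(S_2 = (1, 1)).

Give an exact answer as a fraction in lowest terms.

Answer: 1/8

Derivation:
Let h be the number of horizontal steps (so 2-h are vertical). To end at (1,1) need (h+1)/2 right-steps and ((2-h)+1)/2 up-steps.
Sum over h with 1 ≤ h ≤ 1, h ≡ 1 (mod 2), 2-h ≡ 1 (mod 2):
h=1: C(2,1)·C(1,1)·C(1,1) = 2·1·1 = 2
Total favorable: 2
Total paths: 4^2 = 16
P = 2/16 = 1/8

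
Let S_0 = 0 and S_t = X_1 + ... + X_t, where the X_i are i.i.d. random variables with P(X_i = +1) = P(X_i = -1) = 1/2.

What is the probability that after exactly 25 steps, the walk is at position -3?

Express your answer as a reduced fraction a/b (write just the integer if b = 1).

Answer: 557175/4194304

Derivation:
To reach position -3 after 25 steps: need 11 steps of +1 and 14 of -1.
Favorable paths: C(25,11) = 4457400
Total paths: 2^25 = 33554432
P = 4457400/33554432 = 557175/4194304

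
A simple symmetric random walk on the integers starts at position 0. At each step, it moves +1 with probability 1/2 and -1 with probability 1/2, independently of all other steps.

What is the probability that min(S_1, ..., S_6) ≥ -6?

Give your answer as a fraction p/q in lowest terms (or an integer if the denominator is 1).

Let f(t,s) = #length-t paths at position s with S_1..S_t all ≥ -6.
f(t,s) = f(t-1,s-1) + f(t-1,s+1) for s ≥ -6; f(t,s) = 0 for s < -6.
t=0: f(0,0)=1
t=1: f(1,-1)=1 f(1,1)=1
t=2: f(2,-2)=1 f(2,0)=2 f(2,2)=1
t=3: f(3,-3)=1 f(3,-1)=3 f(3,1)=3 f(3,3)=1
t=4: f(4,-4)=1 f(4,-2)=4 f(4,0)=6 f(4,2)=4 f(4,4)=1
t=5: f(5,-5)=1 f(5,-3)=5 f(5,-1)=10 f(5,1)=10 f(5,3)=5 f(5,5)=1
t=6: f(6,-6)=1 f(6,-4)=6 f(6,-2)=15 f(6,0)=20 f(6,2)=15 f(6,4)=6 f(6,6)=1
Σ_s f(6,s) = 64
P = 64/64 = 1

Answer: 1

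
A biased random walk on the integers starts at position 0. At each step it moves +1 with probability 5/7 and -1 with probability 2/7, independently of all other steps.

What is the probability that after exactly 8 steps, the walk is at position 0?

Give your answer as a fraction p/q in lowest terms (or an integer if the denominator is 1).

Answer: 100000/823543

Derivation:
To be at 0 after 8 steps: need exactly 4 steps of +1 and 4 of -1.
Number of such sequences: C(8,4) = 70
Each has probability (5/7)^4 · (2/7)^4 = 10000/5764801
P = 70 · 10000/5764801 = 100000/823543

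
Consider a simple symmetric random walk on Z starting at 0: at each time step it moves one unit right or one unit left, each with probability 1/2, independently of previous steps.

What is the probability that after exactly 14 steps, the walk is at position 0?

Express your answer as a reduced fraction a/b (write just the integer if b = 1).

To return to 0 after 14 steps: need exactly 7 steps of +1 and 7 of -1.
Favorable paths: C(14,7) = 3432
Total paths: 2^14 = 16384
P = 3432/16384 = 429/2048

Answer: 429/2048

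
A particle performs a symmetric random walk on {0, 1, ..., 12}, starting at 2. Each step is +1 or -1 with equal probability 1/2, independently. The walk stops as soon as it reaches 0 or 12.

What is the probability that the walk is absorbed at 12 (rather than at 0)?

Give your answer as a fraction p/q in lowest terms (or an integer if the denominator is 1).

Answer: 1/6

Derivation:
Symmetric walk (p = 1/2): the harmonic-function argument gives P(hit 12 before 0 | start at 2) = a/N.
P = 2/12 = 1/6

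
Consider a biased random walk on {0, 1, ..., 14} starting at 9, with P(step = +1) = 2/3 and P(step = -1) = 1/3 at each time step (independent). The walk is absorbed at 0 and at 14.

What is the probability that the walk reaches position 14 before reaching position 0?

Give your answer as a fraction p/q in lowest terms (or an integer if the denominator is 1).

Biased walk: p = 2/3, q = 1/3, r = q/p = 1/2
Gambler's ruin: P(hit 14 before 0 | start at 9) = (1 - r^a)/(1 - r^N)
r^9 = 1/512; r^14 = 1/16384
P = (1 - 1/512) / (1 - 1/16384) = 511/512 / 16383/16384 = 16352/16383

Answer: 16352/16383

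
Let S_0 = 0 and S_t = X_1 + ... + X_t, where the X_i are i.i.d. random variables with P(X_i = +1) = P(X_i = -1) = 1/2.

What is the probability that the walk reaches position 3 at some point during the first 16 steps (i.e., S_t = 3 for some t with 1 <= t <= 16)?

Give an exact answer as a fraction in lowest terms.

Count via complement. Let g(t,s) = #length-t paths at position s with S_1..S_t all ≠ 3.
g(t,s) = g(t-1,s-1) + g(t-1,s+1) for s ≠ 3; g(t,3) = 0.
t=0: g(0,0)=1
t=1: g(1,-1)=1 g(1,1)=1
t=2: g(2,-2)=1 g(2,0)=2 g(2,2)=1
t=3: g(3,-3)=1 g(3,-1)=3 g(3,1)=3
t=4: g(4,-4)=1 g(4,-2)=4 g(4,0)=6 g(4,2)=3
t=5: g(5,-5)=1 g(5,-3)=5 g(5,-1)=10 g(5,1)=9
t=6: g(6,-6)=1 g(6,-4)=6 g(6,-2)=15 g(6,0)=19 g(6,2)=9
t=7: g(7,-7)=1 g(7,-5)=7 g(7,-3)=21 g(7,-1)=34 g(7,1)=28
t=8: g(8,-8)=1 g(8,-6)=8 g(8,-4)=28 g(8,-2)=55 g(8,0)=62 g(8,2)=28
t=9: g(9,-9)=1 g(9,-7)=9 g(9,-5)=36 g(9,-3)=83 g(9,-1)=117 g(9,1)=90
t=10: g(10,-10)=1 g(10,-8)=10 g(10,-6)=45 g(10,-4)=119 g(10,-2)=200 g(10,0)=207 g(10,2)=90
t=11: g(11,-11)=1 g(11,-9)=11 g(11,-7)=55 g(11,-5)=164 g(11,-3)=319 g(11,-1)=407 g(11,1)=297
t=12: g(12,-12)=1 g(12,-10)=12 g(12,-8)=66 g(12,-6)=219 g(12,-4)=483 g(12,-2)=726 g(12,0)=704 g(12,2)=297
t=13: g(13,-13)=1 g(13,-11)=13 g(13,-9)=78 g(13,-7)=285 g(13,-5)=702 g(13,-3)=1209 g(13,-1)=1430 g(13,1)=1001
t=14: g(14,-14)=1 g(14,-12)=14 g(14,-10)=91 g(14,-8)=363 g(14,-6)=987 g(14,-4)=1911 g(14,-2)=2639 g(14,0)=2431 g(14,2)=1001
t=15: g(15,-15)=1 g(15,-13)=15 g(15,-11)=105 g(15,-9)=454 g(15,-7)=1350 g(15,-5)=2898 g(15,-3)=4550 g(15,-1)=5070 g(15,1)=3432
t=16: g(16,-16)=1 g(16,-14)=16 g(16,-12)=120 g(16,-10)=559 g(16,-8)=1804 g(16,-6)=4248 g(16,-4)=7448 g(16,-2)=9620 g(16,0)=8502 g(16,2)=3432
Paths never hitting 3: Σ_s g(16,s) = 35750
Paths hitting 3: 2^16 - 35750 = 29786
P = 29786/65536 = 14893/32768

Answer: 14893/32768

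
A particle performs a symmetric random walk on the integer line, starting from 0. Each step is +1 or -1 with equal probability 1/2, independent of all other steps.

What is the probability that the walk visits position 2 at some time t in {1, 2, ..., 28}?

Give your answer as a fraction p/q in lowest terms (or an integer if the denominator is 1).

Count via complement. Let g(t,s) = #length-t paths at position s with S_1..S_t all ≠ 2.
g(t,s) = g(t-1,s-1) + g(t-1,s+1) for s ≠ 2; g(t,2) = 0.
t=0: g(0,0)=1
t=1: g(1,-1)=1 g(1,1)=1
t=2: g(2,-2)=1 g(2,0)=2
t=3: g(3,-3)=1 g(3,-1)=3 g(3,1)=2
t=4: g(4,-4)=1 g(4,-2)=4 g(4,0)=5
t=5: g(5,-5)=1 g(5,-3)=5 g(5,-1)=9 g(5,1)=5
t=6: g(6,-6)=1 g(6,-4)=6 g(6,-2)=14 g(6,0)=14
t=7: g(7,-7)=1 g(7,-5)=7 g(7,-3)=20 g(7,-1)=28 g(7,1)=14
t=8: g(8,-8)=1 g(8,-6)=8 g(8,-4)=27 g(8,-2)=48 g(8,0)=42
t=9: g(9,-9)=1 g(9,-7)=9 g(9,-5)=35 g(9,-3)=75 g(9,-1)=90 g(9,1)=42
t=10: g(10,-10)=1 g(10,-8)=10 g(10,-6)=44 g(10,-4)=110 g(10,-2)=165 g(10,0)=132
t=11: g(11,-11)=1 g(11,-9)=11 g(11,-7)=54 g(11,-5)=154 g(11,-3)=275 g(11,-1)=297 g(11,1)=132
t=12: g(12,-12)=1 g(12,-10)=12 g(12,-8)=65 g(12,-6)=208 g(12,-4)=429 g(12,-2)=572 g(12,0)=429
t=13: g(13,-13)=1 g(13,-11)=13 g(13,-9)=77 g(13,-7)=273 g(13,-5)=637 g(13,-3)=1001 g(13,-1)=1001 g(13,1)=429
t=14: g(14,-14)=1 g(14,-12)=14 g(14,-10)=90 g(14,-8)=350 g(14,-6)=910 g(14,-4)=1638 g(14,-2)=2002 g(14,0)=1430
t=15: g(15,-15)=1 g(15,-13)=15 g(15,-11)=104 g(15,-9)=440 g(15,-7)=1260 g(15,-5)=2548 g(15,-3)=3640 g(15,-1)=3432 g(15,1)=1430
t=16: g(16,-16)=1 g(16,-14)=16 g(16,-12)=119 g(16,-10)=544 g(16,-8)=1700 g(16,-6)=3808 g(16,-4)=6188 g(16,-2)=7072 g(16,0)=4862
t=17: g(17,-17)=1 g(17,-15)=17 g(17,-13)=135 g(17,-11)=663 g(17,-9)=2244 g(17,-7)=5508 g(17,-5)=9996 g(17,-3)=13260 g(17,-1)=11934 g(17,1)=4862
t=18: g(18,-18)=1 g(18,-16)=18 g(18,-14)=152 g(18,-12)=798 g(18,-10)=2907 g(18,-8)=7752 g(18,-6)=15504 g(18,-4)=23256 g(18,-2)=25194 g(18,0)=16796
t=19: g(19,-19)=1 g(19,-17)=19 g(19,-15)=170 g(19,-13)=950 g(19,-11)=3705 g(19,-9)=10659 g(19,-7)=23256 g(19,-5)=38760 g(19,-3)=48450 g(19,-1)=41990 g(19,1)=16796
t=20: g(20,-20)=1 g(20,-18)=20 g(20,-16)=189 g(20,-14)=1120 g(20,-12)=4655 g(20,-10)=14364 g(20,-8)=33915 g(20,-6)=62016 g(20,-4)=87210 g(20,-2)=90440 g(20,0)=58786
t=21: g(21,-21)=1 g(21,-19)=21 g(21,-17)=209 g(21,-15)=1309 g(21,-13)=5775 g(21,-11)=19019 g(21,-9)=48279 g(21,-7)=95931 g(21,-5)=149226 g(21,-3)=177650 g(21,-1)=149226 g(21,1)=58786
t=22: g(22,-22)=1 g(22,-20)=22 g(22,-18)=230 g(22,-16)=1518 g(22,-14)=7084 g(22,-12)=24794 g(22,-10)=67298 g(22,-8)=144210 g(22,-6)=245157 g(22,-4)=326876 g(22,-2)=326876 g(22,0)=208012
t=23: g(23,-23)=1 g(23,-21)=23 g(23,-19)=252 g(23,-17)=1748 g(23,-15)=8602 g(23,-13)=31878 g(23,-11)=92092 g(23,-9)=211508 g(23,-7)=389367 g(23,-5)=572033 g(23,-3)=653752 g(23,-1)=534888 g(23,1)=208012
t=24: g(24,-24)=1 g(24,-22)=24 g(24,-20)=275 g(24,-18)=2000 g(24,-16)=10350 g(24,-14)=40480 g(24,-12)=123970 g(24,-10)=303600 g(24,-8)=600875 g(24,-6)=961400 g(24,-4)=1225785 g(24,-2)=1188640 g(24,0)=742900
t=25: g(25,-25)=1 g(25,-23)=25 g(25,-21)=299 g(25,-19)=2275 g(25,-17)=12350 g(25,-15)=50830 g(25,-13)=164450 g(25,-11)=427570 g(25,-9)=904475 g(25,-7)=1562275 g(25,-5)=2187185 g(25,-3)=2414425 g(25,-1)=1931540 g(25,1)=742900
t=26: g(26,-26)=1 g(26,-24)=26 g(26,-22)=324 g(26,-20)=2574 g(26,-18)=14625 g(26,-16)=63180 g(26,-14)=215280 g(26,-12)=592020 g(26,-10)=1332045 g(26,-8)=2466750 g(26,-6)=3749460 g(26,-4)=4601610 g(26,-2)=4345965 g(26,0)=2674440
t=27: g(27,-27)=1 g(27,-25)=27 g(27,-23)=350 g(27,-21)=2898 g(27,-19)=17199 g(27,-17)=77805 g(27,-15)=278460 g(27,-13)=807300 g(27,-11)=1924065 g(27,-9)=3798795 g(27,-7)=6216210 g(27,-5)=8351070 g(27,-3)=8947575 g(27,-1)=7020405 g(27,1)=2674440
t=28: g(28,-28)=1 g(28,-26)=28 g(28,-24)=377 g(28,-22)=3248 g(28,-20)=20097 g(28,-18)=95004 g(28,-16)=356265 g(28,-14)=1085760 g(28,-12)=2731365 g(28,-10)=5722860 g(28,-8)=10015005 g(28,-6)=14567280 g(28,-4)=17298645 g(28,-2)=15967980 g(28,0)=9694845
Paths never hitting 2: Σ_s g(28,s) = 77558760
Paths hitting 2: 2^28 - 77558760 = 190876696
P = 190876696/268435456 = 23859587/33554432

Answer: 23859587/33554432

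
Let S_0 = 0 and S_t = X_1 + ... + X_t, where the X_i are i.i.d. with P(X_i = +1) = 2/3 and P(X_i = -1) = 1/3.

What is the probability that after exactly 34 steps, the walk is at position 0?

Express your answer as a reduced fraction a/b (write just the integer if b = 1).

Answer: 11328534609920/617673396283947

Derivation:
To be at 0 after 34 steps: need exactly 17 steps of +1 and 17 of -1.
Number of such sequences: C(34,17) = 2333606220
Each has probability (2/3)^17 · (1/3)^17 = 131072/16677181699666569
P = 2333606220 · 131072/16677181699666569 = 11328534609920/617673396283947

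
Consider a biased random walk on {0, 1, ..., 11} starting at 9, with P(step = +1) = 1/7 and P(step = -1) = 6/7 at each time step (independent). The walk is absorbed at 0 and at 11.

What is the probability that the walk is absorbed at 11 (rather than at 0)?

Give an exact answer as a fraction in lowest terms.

Answer: 2015539/72559411

Derivation:
Biased walk: p = 1/7, q = 6/7, r = q/p = 6
Gambler's ruin: P(hit 11 before 0 | start at 9) = (1 - r^a)/(1 - r^N)
r^9 = 10077696; r^11 = 362797056
P = (1 - 10077696) / (1 - 362797056) = -10077695 / -362797055 = 2015539/72559411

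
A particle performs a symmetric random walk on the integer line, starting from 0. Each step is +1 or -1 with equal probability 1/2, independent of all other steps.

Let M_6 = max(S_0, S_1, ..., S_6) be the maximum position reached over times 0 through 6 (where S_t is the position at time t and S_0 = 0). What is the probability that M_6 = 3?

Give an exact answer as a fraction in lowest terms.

Let M_6 = max(S_0,...,S_6). Use the reflection principle: for j ≥ 1, #{paths with M_6 ≥ j} = #{S_6 ≥ j} + #{S_6 ≥ j+1}.
By reflection, #{M_6 ≥ 3} = #{S_6 ≥ 3} + #{S_6 ≥ 4} = 7 + 7 = 14.
#{M_6 ≥ 4} = #{S_6 ≥ 4} + #{S_6 ≥ 5} = 7 + 1 = 8.
#{M_6 = 3} = 14 - 8 = 6.
P(M_6 = 3) = 6/64 = 3/32

Answer: 3/32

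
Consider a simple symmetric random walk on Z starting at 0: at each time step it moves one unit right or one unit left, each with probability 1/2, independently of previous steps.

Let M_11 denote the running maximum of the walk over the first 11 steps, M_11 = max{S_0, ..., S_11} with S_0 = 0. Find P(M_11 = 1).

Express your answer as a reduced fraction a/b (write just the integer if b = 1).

Let M_11 = max(S_0,...,S_11). Use the reflection principle: for j ≥ 1, #{paths with M_11 ≥ j} = #{S_11 ≥ j} + #{S_11 ≥ j+1}.
By reflection, #{M_11 ≥ 1} = #{S_11 ≥ 1} + #{S_11 ≥ 2} = 1024 + 562 = 1586.
#{M_11 ≥ 2} = #{S_11 ≥ 2} + #{S_11 ≥ 3} = 562 + 562 = 1124.
#{M_11 = 1} = 1586 - 1124 = 462.
P(M_11 = 1) = 462/2048 = 231/1024

Answer: 231/1024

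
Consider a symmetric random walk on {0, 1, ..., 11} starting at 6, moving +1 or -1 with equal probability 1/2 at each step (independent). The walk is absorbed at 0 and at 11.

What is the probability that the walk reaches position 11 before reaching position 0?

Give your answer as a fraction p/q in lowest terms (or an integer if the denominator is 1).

Symmetric walk (p = 1/2): the harmonic-function argument gives P(hit 11 before 0 | start at 6) = a/N.
P = 6/11 = 6/11

Answer: 6/11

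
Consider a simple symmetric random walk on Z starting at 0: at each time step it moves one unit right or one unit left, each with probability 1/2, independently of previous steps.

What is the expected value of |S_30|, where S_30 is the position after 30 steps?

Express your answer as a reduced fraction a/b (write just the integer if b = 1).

Answer: 145422675/33554432

Derivation:
S_30 takes values m ≡ 0 (mod 2) with |m| ≤ 30; P(S_30=m) = C(30,(30+m)/2)/2^30.
Total paths: 2^30 = 1073741824
Distribution: P(S=-30)=1/1073741824, P(S=-28)=30/1073741824, P(S=-26)=435/1073741824, P(S=-24)=4060/1073741824, P(S=-22)=27405/1073741824, P(S=-20)=142506/1073741824, P(S=-18)=593775/1073741824, P(S=-16)=2035800/1073741824, P(S=-14)=5852925/1073741824, P(S=-12)=14307150/1073741824, P(S=-10)=30045015/1073741824, P(S=-8)=54627300/1073741824, P(S=-6)=86493225/1073741824, P(S=-4)=119759850/1073741824, P(S=-2)=145422675/1073741824, P(S=0)=155117520/1073741824, P(S=2)=145422675/1073741824, P(S=4)=119759850/1073741824, P(S=6)=86493225/1073741824, P(S=8)=54627300/1073741824, P(S=10)=30045015/1073741824, P(S=12)=14307150/1073741824, P(S=14)=5852925/1073741824, P(S=16)=2035800/1073741824, P(S=18)=593775/1073741824, P(S=20)=142506/1073741824, P(S=22)=27405/1073741824, P(S=24)=4060/1073741824, P(S=26)=435/1073741824, P(S=28)=30/1073741824, P(S=30)=1/1073741824
E[|S_30|] = Σ_m |m|·P(S_30=m) = 4653525600/1073741824 = 145422675/33554432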